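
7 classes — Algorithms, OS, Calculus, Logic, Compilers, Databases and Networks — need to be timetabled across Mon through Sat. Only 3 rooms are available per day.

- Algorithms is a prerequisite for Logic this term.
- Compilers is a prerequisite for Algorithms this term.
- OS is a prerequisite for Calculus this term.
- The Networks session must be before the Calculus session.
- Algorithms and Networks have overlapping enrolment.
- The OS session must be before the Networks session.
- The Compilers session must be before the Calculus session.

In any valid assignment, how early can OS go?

Mon

Downstream work caps OS at Thu.
OS at Mon is achievable: OS=Mon; Calculus=Wed; Logic=Thu; Networks=Tue; Databases=Mon; Compilers=Mon; Algorithms=Wed.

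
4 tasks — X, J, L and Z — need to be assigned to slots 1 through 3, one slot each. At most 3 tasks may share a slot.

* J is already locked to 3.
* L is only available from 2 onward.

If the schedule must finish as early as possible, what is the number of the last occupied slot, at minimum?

With at most 3 per slot and 4 tasks, at least 2 slots are needed.
J can't be placed before 3, so the schedule must run through at least slot 3.
3 works (last occupied slot: 3): for example J=3, Z=1, X=1, L=2.

3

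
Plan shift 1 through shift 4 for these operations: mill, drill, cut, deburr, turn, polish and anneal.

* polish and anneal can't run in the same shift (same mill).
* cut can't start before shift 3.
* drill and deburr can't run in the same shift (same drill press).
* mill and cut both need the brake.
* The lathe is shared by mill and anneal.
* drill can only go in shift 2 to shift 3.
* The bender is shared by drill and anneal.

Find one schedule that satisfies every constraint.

polish=shift 1, turn=shift 1, cut=shift 3, deburr=shift 1, anneal=shift 3, mill=shift 1, drill=shift 2

Checking: mill(shift 1) != anneal(shift 3); polish(shift 1) != anneal(shift 3); drill(shift 2) != anneal(shift 3); drill(shift 2) != deburr(shift 1); mill(shift 1) != cut(shift 3); drill=shift 2 in [shift 2,shift 3]; cut=shift 3 in [shift 3,shift 4].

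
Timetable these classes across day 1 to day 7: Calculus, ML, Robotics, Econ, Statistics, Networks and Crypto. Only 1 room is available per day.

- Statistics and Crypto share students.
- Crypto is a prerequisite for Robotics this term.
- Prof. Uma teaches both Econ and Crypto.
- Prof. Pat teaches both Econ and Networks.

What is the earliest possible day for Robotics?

day 2

Precedence pushes Robotics to at least day 2.
Robotics at day 2 is achievable: ML -> day 4, Statistics -> day 6, Econ -> day 5, Networks -> day 7, Robotics -> day 2, Calculus -> day 3, Crypto -> day 1.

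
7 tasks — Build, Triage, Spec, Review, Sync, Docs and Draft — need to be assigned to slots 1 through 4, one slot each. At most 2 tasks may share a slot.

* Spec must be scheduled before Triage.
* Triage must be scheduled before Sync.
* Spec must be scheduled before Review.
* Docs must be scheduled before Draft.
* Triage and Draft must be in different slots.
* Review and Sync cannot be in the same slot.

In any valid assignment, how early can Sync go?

3

Precedence pushes Sync to at least 3.
Sync at 3 is achievable: Triage -> 2, Build -> 4, Spec -> 1, Review -> 2, Docs -> 1, Draft -> 3, Sync -> 3.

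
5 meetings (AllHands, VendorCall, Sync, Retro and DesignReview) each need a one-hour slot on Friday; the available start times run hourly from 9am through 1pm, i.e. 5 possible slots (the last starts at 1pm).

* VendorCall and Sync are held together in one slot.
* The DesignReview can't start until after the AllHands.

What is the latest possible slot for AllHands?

12pm

Downstream work caps AllHands at 12pm.
AllHands at 12pm is achievable: VendorCall=9am; DesignReview=1pm; Sync=9am; AllHands=12pm; Retro=9am.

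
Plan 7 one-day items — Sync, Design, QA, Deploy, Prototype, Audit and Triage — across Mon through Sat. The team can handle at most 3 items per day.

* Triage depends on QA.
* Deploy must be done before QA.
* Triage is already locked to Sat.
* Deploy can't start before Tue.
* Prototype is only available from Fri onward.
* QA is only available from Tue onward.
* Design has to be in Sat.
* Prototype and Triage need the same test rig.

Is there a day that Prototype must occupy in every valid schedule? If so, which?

Prototype's window is Fri–Sat.
Triage is fixed at Sat, and Prototype can't share a day with Triage.
So Prototype must be Fri.

Fri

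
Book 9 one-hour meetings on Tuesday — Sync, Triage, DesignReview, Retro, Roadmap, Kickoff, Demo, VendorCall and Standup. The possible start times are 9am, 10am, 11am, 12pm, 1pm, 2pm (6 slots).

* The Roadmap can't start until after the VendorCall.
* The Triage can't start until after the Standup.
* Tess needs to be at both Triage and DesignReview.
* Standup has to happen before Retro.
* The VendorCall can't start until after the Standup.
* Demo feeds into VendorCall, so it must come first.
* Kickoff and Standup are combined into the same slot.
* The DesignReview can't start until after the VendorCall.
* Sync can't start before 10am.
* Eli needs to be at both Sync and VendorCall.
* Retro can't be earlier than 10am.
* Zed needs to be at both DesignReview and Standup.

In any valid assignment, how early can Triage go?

Precedence pushes Triage to at least 10am.
Triage at 10am is achievable: VendorCall in 11am; Standup in 9am; Triage in 10am; Sync in 10am; Kickoff in 9am; Retro in 10am; Demo in 9am; DesignReview in 12pm; Roadmap in 12pm.

10am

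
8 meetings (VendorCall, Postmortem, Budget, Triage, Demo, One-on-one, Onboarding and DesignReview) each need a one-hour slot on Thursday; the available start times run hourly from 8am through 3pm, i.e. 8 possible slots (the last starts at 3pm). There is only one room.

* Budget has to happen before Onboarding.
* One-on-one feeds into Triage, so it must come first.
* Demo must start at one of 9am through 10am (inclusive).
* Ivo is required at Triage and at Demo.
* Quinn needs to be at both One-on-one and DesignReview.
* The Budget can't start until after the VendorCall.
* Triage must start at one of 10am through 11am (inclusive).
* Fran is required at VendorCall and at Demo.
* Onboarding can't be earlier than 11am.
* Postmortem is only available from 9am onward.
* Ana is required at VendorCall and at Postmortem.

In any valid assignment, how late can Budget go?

Precedence pushes Budget to at least 9am; downstream work caps Budget at 2pm.
Budget at 2pm is achievable: VendorCall in 12pm, Budget in 2pm, Triage in 10am, One-on-one in 8am, Demo in 9am, Postmortem in 11am, Onboarding in 3pm, DesignReview in 1pm.

2pm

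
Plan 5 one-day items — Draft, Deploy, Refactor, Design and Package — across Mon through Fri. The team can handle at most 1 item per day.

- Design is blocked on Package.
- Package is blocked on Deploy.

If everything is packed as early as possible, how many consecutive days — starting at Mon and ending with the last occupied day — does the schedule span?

The precedence chain requires at least 3 distinct days.
With at most 1 per day and 5 tasks, at least 5 days are needed.
5 works (last occupied day: Fri): for example Deploy -> Mon; Refactor -> Fri; Package -> Tue; Draft -> Thu; Design -> Wed.

5 days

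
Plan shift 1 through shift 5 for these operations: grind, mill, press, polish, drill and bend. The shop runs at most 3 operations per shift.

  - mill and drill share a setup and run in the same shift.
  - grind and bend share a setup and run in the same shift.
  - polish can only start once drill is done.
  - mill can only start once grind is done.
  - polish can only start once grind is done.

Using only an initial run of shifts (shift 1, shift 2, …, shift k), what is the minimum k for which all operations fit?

3

The precedence chain requires at least 3 distinct shifts.
With at most 3 per shift and 6 operations, at least 2 shifts are needed.
3 works (last occupied shift: shift 3): for example polish=shift 3; press=shift 1; grind=shift 1; drill=shift 2; mill=shift 2; bend=shift 1.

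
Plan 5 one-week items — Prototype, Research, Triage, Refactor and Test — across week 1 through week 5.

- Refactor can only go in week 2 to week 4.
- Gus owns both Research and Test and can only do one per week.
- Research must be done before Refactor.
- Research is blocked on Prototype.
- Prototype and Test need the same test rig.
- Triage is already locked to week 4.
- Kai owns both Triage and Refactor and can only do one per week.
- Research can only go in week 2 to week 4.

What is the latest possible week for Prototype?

Downstream work caps Prototype at week 2.
Prototype at week 1 is achievable: Prototype -> week 1; Triage -> week 4; Research -> week 2; Refactor -> week 3; Test -> week 3.
Nothing later works — the conflict constraints rule out every week after week 1.

week 1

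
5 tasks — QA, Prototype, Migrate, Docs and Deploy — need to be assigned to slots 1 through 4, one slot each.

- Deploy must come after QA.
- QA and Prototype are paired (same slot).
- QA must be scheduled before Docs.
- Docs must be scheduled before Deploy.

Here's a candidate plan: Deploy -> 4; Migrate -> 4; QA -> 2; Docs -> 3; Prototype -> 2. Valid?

Docs must be scheduled before Deploy — holds.
QA must be scheduled before Docs — holds.
Deploy must come after QA — holds.
QA and Prototype are paired (same slot) — holds.

Yes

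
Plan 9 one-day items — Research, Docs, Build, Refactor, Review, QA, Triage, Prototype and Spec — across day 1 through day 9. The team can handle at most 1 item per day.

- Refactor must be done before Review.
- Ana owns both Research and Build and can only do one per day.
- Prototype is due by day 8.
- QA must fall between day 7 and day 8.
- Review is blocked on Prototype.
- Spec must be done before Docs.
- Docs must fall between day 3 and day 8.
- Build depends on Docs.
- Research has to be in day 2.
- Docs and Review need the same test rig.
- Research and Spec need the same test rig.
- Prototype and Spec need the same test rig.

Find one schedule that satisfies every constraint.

Research=day 2; Refactor=day 5; Build=day 8; QA=day 7; Review=day 6; Docs=day 3; Spec=day 1; Prototype=day 4; Triage=day 9

Checking: Prototype(day 4) before Review(day 6); Spec(day 1) before Docs(day 3); Refactor(day 5) before Review(day 6); Docs(day 3) before Build(day 8); Research(day 2) != Build(day 8); Docs(day 3) != Review(day 6); Prototype(day 4) != Spec(day 1); Research(day 2) != Spec(day 1); QA=day 7 in [day 7,day 8]; Prototype=day 4 in [day 1,day 8]; Docs=day 3 in [day 3,day 8]; Research=day 2 in [day 2,day 2]; max 1 per day (cap 1).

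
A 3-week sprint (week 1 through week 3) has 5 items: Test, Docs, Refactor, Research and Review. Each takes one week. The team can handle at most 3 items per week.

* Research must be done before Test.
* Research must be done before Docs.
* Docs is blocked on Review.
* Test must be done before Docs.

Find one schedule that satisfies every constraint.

Docs -> week 3; Research -> week 1; Refactor -> week 1; Test -> week 2; Review -> week 1

Checking: Review(week 1) before Docs(week 3); Test(week 2) before Docs(week 3); Research(week 1) before Docs(week 3); Research(week 1) before Test(week 2); max 3 per week (cap 3).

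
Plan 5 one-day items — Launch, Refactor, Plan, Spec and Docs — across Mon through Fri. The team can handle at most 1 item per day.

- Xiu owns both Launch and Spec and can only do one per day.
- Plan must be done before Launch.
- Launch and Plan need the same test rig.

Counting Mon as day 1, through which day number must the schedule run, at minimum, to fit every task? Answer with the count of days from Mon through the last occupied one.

The precedence chain requires at least 2 distinct days.
With at most 1 per day and 5 tasks, at least 5 days are needed.
5 works (last occupied day: Fri): for example Launch=Tue; Spec=Thu; Plan=Mon; Docs=Fri; Refactor=Wed.

5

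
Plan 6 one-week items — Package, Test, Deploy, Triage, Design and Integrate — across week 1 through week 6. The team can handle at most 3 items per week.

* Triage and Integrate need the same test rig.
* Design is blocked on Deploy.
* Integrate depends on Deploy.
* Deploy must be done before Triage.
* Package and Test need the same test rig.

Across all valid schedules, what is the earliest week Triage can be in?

week 2

Precedence pushes Triage to at least week 2.
Triage at week 2 is achievable: Integrate in week 3; Triage in week 2; Design in week 2; Test in week 2; Deploy in week 1; Package in week 1.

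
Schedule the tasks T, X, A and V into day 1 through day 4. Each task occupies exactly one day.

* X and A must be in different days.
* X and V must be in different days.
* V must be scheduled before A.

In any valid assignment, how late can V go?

day 3

Downstream work caps V at day 3.
V at day 3 is achievable: T in day 1; V in day 3; X in day 1; A in day 4.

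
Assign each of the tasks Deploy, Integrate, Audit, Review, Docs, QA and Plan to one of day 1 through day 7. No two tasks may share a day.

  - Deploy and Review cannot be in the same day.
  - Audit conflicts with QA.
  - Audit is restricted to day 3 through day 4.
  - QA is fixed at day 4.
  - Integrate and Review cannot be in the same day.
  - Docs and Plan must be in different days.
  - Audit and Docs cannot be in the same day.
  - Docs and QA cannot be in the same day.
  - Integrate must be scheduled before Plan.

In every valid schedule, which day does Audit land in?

day 3

Audit's window is day 3–day 4.
QA is fixed at day 4, and Audit can't share a day with QA.
So Audit must be day 3.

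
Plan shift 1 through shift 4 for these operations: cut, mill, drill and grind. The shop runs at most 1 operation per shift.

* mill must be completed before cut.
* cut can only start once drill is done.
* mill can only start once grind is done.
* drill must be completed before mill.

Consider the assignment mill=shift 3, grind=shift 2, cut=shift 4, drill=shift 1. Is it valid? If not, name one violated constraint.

Yes, all constraints hold

drill must be completed before mill — holds.
The shop runs at most 1 operation per shift — holds.
mill can only start once grind is done — holds.
mill must be completed before cut — holds.
cut can only start once drill is done — holds.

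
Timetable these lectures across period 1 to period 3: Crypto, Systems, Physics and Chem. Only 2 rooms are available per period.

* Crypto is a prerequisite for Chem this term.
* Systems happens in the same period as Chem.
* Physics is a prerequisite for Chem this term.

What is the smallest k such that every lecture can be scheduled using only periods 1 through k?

2 periods

The precedence chain requires at least 2 distinct periods.
With at most 2 per period and 4 lectures, at least 2 periods are needed.
2 works (last occupied period: period 2): for example Physics in period 1, Chem in period 2, Systems in period 2, Crypto in period 1.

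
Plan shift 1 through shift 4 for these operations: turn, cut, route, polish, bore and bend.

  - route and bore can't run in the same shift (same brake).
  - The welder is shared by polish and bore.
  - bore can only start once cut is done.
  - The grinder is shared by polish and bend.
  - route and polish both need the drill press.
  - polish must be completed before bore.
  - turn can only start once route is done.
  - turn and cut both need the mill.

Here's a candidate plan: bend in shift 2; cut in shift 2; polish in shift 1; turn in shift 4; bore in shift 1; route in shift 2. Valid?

No. The welder is shared by polish and bore is not satisfied.

route and bore can't run in the same shift (same brake) — holds.
turn can only start once route is done — holds.
turn and cut both need the mill — holds.
bore can only start once cut is done — violated.
The grinder is shared by polish and bend — holds.
The welder is shared by polish and bore — violated.
route and polish both need the drill press — holds.
polish must be completed before bore — violated.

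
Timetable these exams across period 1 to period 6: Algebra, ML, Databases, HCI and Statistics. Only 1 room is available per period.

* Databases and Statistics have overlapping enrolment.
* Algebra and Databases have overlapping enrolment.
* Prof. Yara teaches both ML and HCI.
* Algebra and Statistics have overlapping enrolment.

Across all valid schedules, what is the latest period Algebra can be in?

Algebra at period 6 is achievable: Algebra in period 6, Statistics in period 4, Databases in period 2, HCI in period 3, ML in period 1.

period 6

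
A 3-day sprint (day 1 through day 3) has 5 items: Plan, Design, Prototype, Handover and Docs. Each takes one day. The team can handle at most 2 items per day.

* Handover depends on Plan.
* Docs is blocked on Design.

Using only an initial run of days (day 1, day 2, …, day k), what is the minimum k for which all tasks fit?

3 days

The precedence chain requires at least 2 distinct days.
With at most 2 per day and 5 tasks, at least 3 days are needed.
3 works (last occupied day: day 3): for example Prototype=day 3; Plan=day 1; Docs=day 2; Design=day 1; Handover=day 2.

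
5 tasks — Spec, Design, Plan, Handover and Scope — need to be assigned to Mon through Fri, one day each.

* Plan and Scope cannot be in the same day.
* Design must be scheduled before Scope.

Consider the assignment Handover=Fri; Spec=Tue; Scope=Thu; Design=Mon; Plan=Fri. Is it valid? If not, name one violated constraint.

Plan and Scope cannot be in the same day — holds.
Design must be scheduled before Scope — holds.

Yes, all constraints hold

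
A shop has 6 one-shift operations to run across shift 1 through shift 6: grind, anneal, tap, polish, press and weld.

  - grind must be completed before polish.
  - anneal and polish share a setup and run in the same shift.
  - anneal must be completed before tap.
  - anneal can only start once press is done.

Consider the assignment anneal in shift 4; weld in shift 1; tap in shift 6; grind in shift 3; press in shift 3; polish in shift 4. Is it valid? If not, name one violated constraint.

Valid

anneal must be completed before tap — holds.
anneal can only start once press is done — holds.
anneal and polish share a setup and run in the same shift — holds.
grind must be completed before polish — holds.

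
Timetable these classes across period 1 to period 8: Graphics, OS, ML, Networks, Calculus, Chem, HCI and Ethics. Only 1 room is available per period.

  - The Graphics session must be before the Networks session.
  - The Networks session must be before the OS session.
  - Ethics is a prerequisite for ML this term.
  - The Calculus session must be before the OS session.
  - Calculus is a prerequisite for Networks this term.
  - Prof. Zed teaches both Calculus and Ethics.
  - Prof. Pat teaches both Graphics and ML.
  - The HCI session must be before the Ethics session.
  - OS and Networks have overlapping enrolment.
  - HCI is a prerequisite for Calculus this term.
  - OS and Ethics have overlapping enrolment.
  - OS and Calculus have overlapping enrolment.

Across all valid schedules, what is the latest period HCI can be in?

Downstream work caps HCI at period 5.
HCI at period 3 is achievable: OS=period 6, ML=period 8, HCI=period 3, Ethics=period 7, Calculus=period 4, Graphics=period 1, Networks=period 5, Chem=period 2.
Nothing later works — the conflict and capacity constraints rule out every period after period 3.

period 3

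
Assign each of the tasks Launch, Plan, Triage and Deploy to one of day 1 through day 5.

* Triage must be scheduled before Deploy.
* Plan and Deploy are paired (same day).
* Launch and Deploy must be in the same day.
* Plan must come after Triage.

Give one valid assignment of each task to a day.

Triage -> day 1, Deploy -> day 2, Plan -> day 2, Launch -> day 2

Checking: Triage(day 1) before Deploy(day 2); Triage(day 1) before Plan(day 2); Launch = Deploy = day 2; Plan = Deploy = day 2.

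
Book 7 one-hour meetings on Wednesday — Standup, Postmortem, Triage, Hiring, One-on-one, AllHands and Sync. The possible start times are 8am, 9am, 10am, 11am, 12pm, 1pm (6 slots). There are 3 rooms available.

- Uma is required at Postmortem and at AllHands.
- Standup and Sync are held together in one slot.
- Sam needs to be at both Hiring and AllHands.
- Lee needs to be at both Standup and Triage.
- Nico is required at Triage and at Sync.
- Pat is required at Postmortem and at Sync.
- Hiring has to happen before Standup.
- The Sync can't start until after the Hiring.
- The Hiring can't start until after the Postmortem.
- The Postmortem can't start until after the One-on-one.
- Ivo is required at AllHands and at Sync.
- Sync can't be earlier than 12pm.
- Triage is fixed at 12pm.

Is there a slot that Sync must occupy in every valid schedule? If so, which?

1pm

Sync's window is 12pm–1pm.
Triage is fixed at 12pm, and Sync can't share a slot with Triage.
So Sync must be 1pm.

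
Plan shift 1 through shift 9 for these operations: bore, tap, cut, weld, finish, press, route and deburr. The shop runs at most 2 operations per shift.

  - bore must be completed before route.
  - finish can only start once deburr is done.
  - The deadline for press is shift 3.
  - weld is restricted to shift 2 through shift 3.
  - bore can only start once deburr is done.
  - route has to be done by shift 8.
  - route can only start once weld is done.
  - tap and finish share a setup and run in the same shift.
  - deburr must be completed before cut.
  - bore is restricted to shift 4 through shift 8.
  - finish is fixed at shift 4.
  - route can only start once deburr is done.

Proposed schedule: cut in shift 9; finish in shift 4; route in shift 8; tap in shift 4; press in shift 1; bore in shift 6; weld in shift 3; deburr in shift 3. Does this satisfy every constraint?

The deadline for press is shift 3 — holds.
The shop runs at most 2 operations per shift — holds.
deburr must be completed before cut — holds.
bore must be completed before route — holds.
route has to be done by shift 8 — holds.
weld is restricted to shift 2 through shift 3 — holds.
route can only start once deburr is done — holds.
finish can only start once deburr is done — holds.
bore is restricted to shift 4 through shift 8 — holds.
route can only start once weld is done — holds.
bore can only start once deburr is done — holds.
finish is fixed at shift 4 — holds.
tap and finish share a setup and run in the same shift — holds.

Yes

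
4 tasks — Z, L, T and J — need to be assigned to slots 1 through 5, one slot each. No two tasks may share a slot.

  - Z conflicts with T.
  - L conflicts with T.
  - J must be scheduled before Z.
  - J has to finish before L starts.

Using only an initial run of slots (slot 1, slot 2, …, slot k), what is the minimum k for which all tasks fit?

The precedence chain requires at least 2 distinct slots.
With at most 1 per slot and 4 tasks, at least 4 slots are needed.
4 works (last occupied slot: 4): for example L in 3; Z in 2; J in 1; T in 4.

4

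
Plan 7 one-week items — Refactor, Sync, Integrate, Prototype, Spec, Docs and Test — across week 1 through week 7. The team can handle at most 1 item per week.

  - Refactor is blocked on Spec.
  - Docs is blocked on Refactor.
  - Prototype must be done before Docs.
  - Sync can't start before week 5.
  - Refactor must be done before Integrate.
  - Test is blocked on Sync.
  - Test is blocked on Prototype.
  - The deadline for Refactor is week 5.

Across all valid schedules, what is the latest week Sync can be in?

week 6

Sync is available from week 5; downstream work caps Sync at week 6.
Sync at week 6 is achievable: Prototype -> week 3, Spec -> week 1, Integrate -> week 5, Docs -> week 4, Refactor -> week 2, Test -> week 7, Sync -> week 6.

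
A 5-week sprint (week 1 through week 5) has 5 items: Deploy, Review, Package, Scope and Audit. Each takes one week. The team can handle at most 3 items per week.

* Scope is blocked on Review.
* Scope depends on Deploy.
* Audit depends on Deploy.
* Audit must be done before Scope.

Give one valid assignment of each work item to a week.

Review in week 1; Deploy in week 1; Audit in week 2; Scope in week 3; Package in week 1

Checking: Review(week 1) before Scope(week 3); Deploy(week 1) before Scope(week 3); Audit(week 2) before Scope(week 3); Deploy(week 1) before Audit(week 2); max 3 per week (cap 3).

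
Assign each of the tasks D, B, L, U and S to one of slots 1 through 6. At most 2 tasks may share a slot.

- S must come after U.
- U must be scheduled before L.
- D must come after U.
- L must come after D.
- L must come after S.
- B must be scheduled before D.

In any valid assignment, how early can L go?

3

Precedence pushes L to at least 3.
L at 3 is achievable: B in 1; S in 2; L in 3; D in 2; U in 1.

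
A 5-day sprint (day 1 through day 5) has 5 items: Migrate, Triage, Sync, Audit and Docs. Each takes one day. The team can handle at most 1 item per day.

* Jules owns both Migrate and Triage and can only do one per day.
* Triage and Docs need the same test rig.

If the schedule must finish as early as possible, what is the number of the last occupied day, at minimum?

day 5

With at most 1 per day and 5 work items, at least 5 days are needed.
5 works (last occupied day: day 5): for example Triage in day 2, Docs in day 5, Sync in day 3, Migrate in day 1, Audit in day 4.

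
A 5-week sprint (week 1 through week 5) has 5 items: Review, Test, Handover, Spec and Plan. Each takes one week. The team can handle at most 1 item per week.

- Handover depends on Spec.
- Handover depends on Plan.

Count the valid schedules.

Splitting on Review: it can be week 1 (8), week 2 (8), week 3 (8), week 4 (8), week 5 (8). Listing each branch's schedules as (Test, Handover, Spec, Plan) by week number:
Review=week 1: (2,5,3,4) (2,5,4,3) (3,5,2,4) (3,5,4,2) (4,5,2,3) (4,5,3,2) (5,4,2,3) (5,4,3,2) — 8.
Review=week 2: (1,5,3,4) (1,5,4,3) (3,5,1,4) (3,5,4,1) (4,5,1,3) (4,5,3,1) (5,4,1,3) (5,4,3,1) — 8.
Review=week 3: (1,5,2,4) (1,5,4,2) (2,5,1,4) (2,5,4,1) (4,5,1,2) (4,5,2,1) (5,4,1,2) (5,4,2,1) — 8.
Review=week 4: (1,5,2,3) (1,5,3,2) (2,5,1,3) (2,5,3,1) (3,5,1,2) (3,5,2,1) (5,3,1,2) (5,3,2,1) — 8.
Review=week 5: (1,4,2,3) (1,4,3,2) (2,4,1,3) (2,4,3,1) (3,4,1,2) (3,4,2,1) (4,3,1,2) (4,3,2,1) — 8.
Summing: 8 + 8 + 8 + 8 + 8 = 40.

40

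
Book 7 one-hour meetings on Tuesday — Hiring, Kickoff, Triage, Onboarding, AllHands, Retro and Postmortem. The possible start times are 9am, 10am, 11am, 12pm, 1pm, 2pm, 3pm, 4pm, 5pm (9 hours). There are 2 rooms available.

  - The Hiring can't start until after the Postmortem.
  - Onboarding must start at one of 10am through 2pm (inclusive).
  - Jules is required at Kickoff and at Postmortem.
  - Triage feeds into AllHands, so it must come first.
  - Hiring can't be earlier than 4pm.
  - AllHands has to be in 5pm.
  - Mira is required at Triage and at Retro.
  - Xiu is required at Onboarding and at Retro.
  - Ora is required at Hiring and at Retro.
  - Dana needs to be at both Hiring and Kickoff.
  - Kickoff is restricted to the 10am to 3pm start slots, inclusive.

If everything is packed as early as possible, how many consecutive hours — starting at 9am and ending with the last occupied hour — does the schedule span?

The precedence chain requires at least 2 distinct hours.
With at most 2 per hour and 7 meetings, at least 4 hours are needed.
AllHands can't be placed before 5pm — that is hour 9 counting from 9am — so the schedule must run through at least 9 hours.
9 works (last occupied hour: 5pm): for example Retro in 11am, Kickoff in 10am, Hiring in 4pm, Onboarding in 10am, Triage in 9am, AllHands in 5pm, Postmortem in 9am.

9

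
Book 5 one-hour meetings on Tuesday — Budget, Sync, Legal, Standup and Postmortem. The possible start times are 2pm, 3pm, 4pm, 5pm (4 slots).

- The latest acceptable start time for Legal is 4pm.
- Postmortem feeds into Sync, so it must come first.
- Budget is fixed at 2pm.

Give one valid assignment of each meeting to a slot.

Standup=2pm, Budget=2pm, Legal=2pm, Sync=3pm, Postmortem=2pm

Checking: Postmortem(2pm) before Sync(3pm); Legal=2pm in [2pm,4pm]; Budget=2pm in [2pm,2pm].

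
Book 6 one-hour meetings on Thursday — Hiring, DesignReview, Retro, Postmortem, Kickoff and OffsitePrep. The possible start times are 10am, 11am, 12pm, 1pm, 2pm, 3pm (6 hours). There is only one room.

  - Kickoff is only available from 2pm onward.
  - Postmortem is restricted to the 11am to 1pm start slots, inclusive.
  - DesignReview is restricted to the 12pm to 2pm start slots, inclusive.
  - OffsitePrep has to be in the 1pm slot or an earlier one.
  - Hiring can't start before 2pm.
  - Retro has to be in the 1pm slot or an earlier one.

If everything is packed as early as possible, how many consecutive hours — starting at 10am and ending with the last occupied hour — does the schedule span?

6 hours

With at most 1 per hour and 6 meetings, at least 6 hours are needed.
Hiring can't be placed before 2pm — that is hour 5 counting from 10am — so the schedule must run through at least 5 hours.
6 works (last occupied hour: 3pm): for example OffsitePrep=1pm; DesignReview=12pm; Retro=10am; Postmortem=11am; Kickoff=3pm; Hiring=2pm.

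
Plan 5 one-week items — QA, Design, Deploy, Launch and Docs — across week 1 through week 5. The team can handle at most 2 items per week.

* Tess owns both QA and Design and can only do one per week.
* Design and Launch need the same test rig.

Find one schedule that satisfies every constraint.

Launch -> week 3, Docs -> week 2, QA -> week 1, Design -> week 2, Deploy -> week 1

Checking: QA(week 1) != Design(week 2); Design(week 2) != Launch(week 3); max 2 per week (cap 2).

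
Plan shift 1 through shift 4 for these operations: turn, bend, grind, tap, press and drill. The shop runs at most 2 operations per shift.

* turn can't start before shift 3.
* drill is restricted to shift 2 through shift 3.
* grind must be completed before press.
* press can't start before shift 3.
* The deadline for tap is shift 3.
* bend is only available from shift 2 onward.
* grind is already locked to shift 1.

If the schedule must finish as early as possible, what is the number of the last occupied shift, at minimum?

The precedence chain requires at least 2 distinct shifts.
With at most 2 per shift and 6 operations, at least 3 shifts are needed.
turn can't be placed before shift 3, so the schedule must run through at least shift 3.
3 works (last occupied shift: shift 3): for example press -> shift 3, grind -> shift 1, tap -> shift 1, drill -> shift 2, turn -> shift 3, bend -> shift 2.

shift 3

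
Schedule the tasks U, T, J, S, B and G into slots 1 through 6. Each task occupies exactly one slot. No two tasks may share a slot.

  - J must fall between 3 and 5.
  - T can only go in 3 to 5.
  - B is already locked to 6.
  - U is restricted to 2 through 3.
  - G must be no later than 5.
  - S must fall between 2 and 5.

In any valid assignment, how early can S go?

2

S is available from 2; S's own window allows nothing later than 5.
S at 2 is achievable: T in 4; J in 5; G in 1; S in 2; B in 6; U in 3.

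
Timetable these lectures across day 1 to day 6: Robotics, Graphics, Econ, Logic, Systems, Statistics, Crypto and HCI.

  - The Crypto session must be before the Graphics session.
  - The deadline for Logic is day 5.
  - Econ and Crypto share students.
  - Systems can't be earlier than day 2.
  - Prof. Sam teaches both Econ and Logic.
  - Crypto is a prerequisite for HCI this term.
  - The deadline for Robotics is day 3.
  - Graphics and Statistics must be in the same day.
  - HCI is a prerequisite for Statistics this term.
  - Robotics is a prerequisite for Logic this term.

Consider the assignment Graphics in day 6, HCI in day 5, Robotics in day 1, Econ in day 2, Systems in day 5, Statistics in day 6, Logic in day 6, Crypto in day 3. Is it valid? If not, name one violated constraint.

No. The deadline for Logic is day 5 is not satisfied.

Prof. Sam teaches both Econ and Logic — holds.
The deadline for Robotics is day 3 — holds.
The Crypto session must be before the Graphics session — holds.
Crypto is a prerequisite for HCI this term — holds.
Graphics and Statistics must be in the same day — holds.
Systems can't be earlier than day 2 — holds.
Robotics is a prerequisite for Logic this term — holds.
HCI is a prerequisite for Statistics this term — holds.
Econ and Crypto share students — holds.
The deadline for Logic is day 5 — violated.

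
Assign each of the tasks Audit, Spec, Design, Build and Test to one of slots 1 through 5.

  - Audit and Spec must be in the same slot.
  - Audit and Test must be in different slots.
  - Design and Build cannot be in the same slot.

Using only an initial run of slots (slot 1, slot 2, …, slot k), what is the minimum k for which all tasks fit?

Could 1 slot be enough, i.e. nothing placed later than 1? No: Build can't share with Design (1) → nothing is left.
So 1 slot is not enough.
2 works (last occupied slot: 2): for example Build in 2; Audit in 1; Design in 1; Test in 2; Spec in 1.

2 slots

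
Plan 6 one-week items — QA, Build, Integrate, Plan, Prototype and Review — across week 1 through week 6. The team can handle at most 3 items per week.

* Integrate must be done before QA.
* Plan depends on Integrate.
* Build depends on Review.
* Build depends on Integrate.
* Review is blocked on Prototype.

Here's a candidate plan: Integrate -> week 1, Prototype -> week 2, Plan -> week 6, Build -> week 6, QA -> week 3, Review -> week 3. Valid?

Yes

Build depends on Review — holds.
Plan depends on Integrate — holds.
The team can handle at most 3 items per week — holds.
Build depends on Integrate — holds.
Integrate must be done before QA — holds.
Review is blocked on Prototype — holds.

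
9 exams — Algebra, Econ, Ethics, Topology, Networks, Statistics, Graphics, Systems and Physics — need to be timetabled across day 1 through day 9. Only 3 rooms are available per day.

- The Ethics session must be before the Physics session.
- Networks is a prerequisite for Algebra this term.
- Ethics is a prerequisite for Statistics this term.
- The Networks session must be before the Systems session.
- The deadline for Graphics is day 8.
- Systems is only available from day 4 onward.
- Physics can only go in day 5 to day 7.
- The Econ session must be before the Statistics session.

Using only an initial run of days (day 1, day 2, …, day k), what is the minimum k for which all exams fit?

The precedence chain requires at least 2 distinct days.
With at most 3 per day and 9 exams, at least 3 days are needed.
Physics can't be placed before day 5, so the schedule must run through at least day 5.
5 works (last occupied day: day 5): for example Econ=day 1; Physics=day 5; Statistics=day 2; Systems=day 4; Topology=day 2; Algebra=day 2; Graphics=day 3; Ethics=day 1; Networks=day 1.

5 days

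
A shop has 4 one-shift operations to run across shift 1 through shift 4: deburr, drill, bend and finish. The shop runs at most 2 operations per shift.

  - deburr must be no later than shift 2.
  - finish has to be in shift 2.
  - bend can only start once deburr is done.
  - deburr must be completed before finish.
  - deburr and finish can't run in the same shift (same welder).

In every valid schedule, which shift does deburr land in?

shift 1

deburr's window is shift 1–shift 2.
finish is fixed at shift 2, and deburr can't share a shift with finish.
So deburr must be shift 1.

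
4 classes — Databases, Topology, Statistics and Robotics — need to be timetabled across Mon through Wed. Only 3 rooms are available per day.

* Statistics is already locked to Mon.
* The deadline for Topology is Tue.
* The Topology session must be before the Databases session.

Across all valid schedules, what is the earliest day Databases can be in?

Precedence pushes Databases to at least Tue.
Databases at Tue is achievable: Statistics=Mon, Robotics=Mon, Databases=Tue, Topology=Mon.

Tue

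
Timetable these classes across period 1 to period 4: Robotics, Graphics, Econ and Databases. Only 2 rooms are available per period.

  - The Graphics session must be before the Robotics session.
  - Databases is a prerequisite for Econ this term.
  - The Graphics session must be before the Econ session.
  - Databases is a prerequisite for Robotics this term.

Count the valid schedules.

26

Splitting on Robotics: it can be period 2 (3), period 3 (9), period 4 (14). Listing each branch's schedules as (Graphics, Econ, Databases) by period number:
Robotics=period 2: (1,2,1) (1,3,1) (1,4,1) — 3.
Robotics=period 3: (1,2,1) (1,3,1) (1,3,2) (1,4,1) (1,4,2) (2,3,1) (2,3,2) (2,4,1) (2,4,2) — 9.
Robotics=period 4: (1,2,1) (1,3,1) (1,3,2) (1,4,1) (1,4,2) (1,4,3) (2,3,1) (2,3,2) (2,4,1) (2,4,2) (2,4,3) (3,4,1) (3,4,2) (3,4,3) — 14.
Summing: 3 + 9 + 14 = 26.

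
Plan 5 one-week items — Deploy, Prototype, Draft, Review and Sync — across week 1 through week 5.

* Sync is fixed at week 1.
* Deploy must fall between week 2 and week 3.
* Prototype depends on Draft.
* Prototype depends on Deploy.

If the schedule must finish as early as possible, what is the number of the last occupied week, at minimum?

week 3

The precedence chain requires at least 2 distinct weeks.
Propagating the time windows through the other constraints, Prototype can't land before week 3, so the schedule must run through at least week 3.
3 works (last occupied week: week 3): for example Sync=week 1, Deploy=week 2, Prototype=week 3, Review=week 1, Draft=week 1.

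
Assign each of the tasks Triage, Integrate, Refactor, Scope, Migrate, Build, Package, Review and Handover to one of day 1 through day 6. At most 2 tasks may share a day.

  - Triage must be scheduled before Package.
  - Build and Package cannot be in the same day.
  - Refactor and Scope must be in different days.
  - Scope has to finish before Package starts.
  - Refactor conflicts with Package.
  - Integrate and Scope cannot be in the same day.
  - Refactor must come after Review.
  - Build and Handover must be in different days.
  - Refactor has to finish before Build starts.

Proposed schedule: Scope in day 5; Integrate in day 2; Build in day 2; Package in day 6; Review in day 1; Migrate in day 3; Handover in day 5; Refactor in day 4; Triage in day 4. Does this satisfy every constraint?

No. Refactor has to finish before Build starts is not satisfied.

Scope has to finish before Package starts — holds.
Build and Package cannot be in the same day — holds.
Build and Handover must be in different days — holds.
At most 2 tasks may share a day — holds.
Refactor must come after Review — holds.
Triage must be scheduled before Package — holds.
Refactor conflicts with Package — holds.
Refactor has to finish before Build starts — violated.
Integrate and Scope cannot be in the same day — holds.
Refactor and Scope must be in different days — holds.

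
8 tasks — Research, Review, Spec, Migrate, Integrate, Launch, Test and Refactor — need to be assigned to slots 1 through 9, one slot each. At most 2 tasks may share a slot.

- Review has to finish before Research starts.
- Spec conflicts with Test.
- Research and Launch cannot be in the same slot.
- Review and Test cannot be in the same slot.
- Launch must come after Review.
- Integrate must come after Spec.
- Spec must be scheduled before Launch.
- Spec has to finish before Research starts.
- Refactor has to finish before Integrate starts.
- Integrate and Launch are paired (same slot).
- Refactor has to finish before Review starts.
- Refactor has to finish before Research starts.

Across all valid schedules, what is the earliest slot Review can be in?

Precedence pushes Review to at least 2; downstream work caps Review at 8.
Review at 2 is achievable: Spec in 1; Migrate in 2; Refactor in 1; Review in 2; Integrate in 4; Test in 3; Launch in 4; Research in 3.

2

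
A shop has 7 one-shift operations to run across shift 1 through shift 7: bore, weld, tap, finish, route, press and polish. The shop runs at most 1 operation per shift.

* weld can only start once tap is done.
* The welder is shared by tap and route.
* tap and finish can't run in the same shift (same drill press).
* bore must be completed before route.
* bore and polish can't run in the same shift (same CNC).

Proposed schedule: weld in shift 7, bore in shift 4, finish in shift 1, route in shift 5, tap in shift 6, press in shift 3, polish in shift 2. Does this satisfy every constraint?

bore and polish can't run in the same shift (same CNC) — holds.
The welder is shared by tap and route — holds.
The shop runs at most 1 operation per shift — holds.
tap and finish can't run in the same shift (same drill press) — holds.
weld can only start once tap is done — holds.
bore must be completed before route — holds.

Valid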